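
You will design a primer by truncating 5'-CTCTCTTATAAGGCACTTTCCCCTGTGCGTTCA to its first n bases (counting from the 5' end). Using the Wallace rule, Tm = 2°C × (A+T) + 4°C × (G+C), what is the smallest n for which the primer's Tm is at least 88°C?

n = 29

First 28 bases: CTCTCTTATAAGGCACTTTCCCCTGTGC → Tm = 84°C (< 88°C)
First 29 bases: CTCTCTTATAAGGCACTTTCCCCTGTGCG → Tm = 88°C (≥ 88°C)
Each additional base adds 2°C (A/T) or 4°C (G/C), so Tm is non-decreasing in n; n = 29 is the first length to reach 88°C.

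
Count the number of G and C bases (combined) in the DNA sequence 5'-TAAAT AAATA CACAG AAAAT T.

Counting bases: C=2, T=5, A=13, G=1
Total G or C: 1 + 2 = 3

3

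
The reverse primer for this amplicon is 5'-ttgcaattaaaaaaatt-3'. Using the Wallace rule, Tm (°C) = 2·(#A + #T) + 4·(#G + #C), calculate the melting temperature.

Scanning the sequence gives G=1, A=9, C=1, T=6.
So N_AT = 15 and N_GC = 2.
Tm = 4·2 + 2·15 = 8 + 30 = 38°C

38°C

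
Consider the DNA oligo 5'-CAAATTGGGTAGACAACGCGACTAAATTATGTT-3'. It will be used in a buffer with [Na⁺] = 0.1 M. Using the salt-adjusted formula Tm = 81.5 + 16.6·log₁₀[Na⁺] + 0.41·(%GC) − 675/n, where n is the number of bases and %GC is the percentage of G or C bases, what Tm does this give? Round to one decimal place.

Length n = 33. Counting bases: C=5, G=7, T=9, A=12
G+C = 12, so %GC = 12/33 × 100 = 36.364%
Salt term: 16.6 × (-1) = -16.6
GC term: 0.41 × 36.364 = 14.909; length term: −675/33 = −20.455
Tm = 81.5 + (-16.6) + 14.909 − 20.455 = 59.354 → 59.4°C

59.4°C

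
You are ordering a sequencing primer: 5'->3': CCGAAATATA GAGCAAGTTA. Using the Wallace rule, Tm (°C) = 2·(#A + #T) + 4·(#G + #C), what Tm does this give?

Scanning the sequence gives C=3, G=4, A=9, T=4.
AT pairs contribute 13, GC pairs contribute 7.
Tm = 2×13 + 4×7 = 54°C

54°C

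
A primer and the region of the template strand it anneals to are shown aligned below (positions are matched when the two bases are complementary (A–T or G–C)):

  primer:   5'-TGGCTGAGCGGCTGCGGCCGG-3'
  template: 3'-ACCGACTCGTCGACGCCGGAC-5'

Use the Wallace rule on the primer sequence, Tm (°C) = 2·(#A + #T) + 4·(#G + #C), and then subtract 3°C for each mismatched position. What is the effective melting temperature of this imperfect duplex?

70°C

Primer base counts: A=1, T=3, G=11, C=6 → A+T=4, G+C=17
Perfect-match Tm = 2(4) + 4(17) = 8 + 68 = 76°C
Mismatches (positions where the bases are not complementary): 2 (at positions 10, 20)
Effective Tm = 76 − 2×3 = 76 − 6 = 70°C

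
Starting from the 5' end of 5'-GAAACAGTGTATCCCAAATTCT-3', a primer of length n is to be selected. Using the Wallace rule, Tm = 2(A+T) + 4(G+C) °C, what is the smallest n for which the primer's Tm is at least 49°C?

n = 18

First 17 bases: GAAACAGTGTATCCCAA → Tm = 48°C (< 49°C)
First 18 bases: GAAACAGTGTATCCCAAA → Tm = 50°C (≥ 49°C)
Since every base adds ≥2°C, Tm only increases with n, so the threshold is first crossed at n = 18.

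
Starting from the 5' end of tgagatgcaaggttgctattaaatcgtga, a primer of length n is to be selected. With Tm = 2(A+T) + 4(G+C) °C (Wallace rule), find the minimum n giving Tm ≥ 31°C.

First 10 bases: TGAGATGCAA → Tm = 28°C (< 31°C)
First 11 bases: TGAGATGCAAG → Tm = 32°C (≥ 31°C)
Each additional base adds 2°C (A/T) or 4°C (G/C), so Tm is non-decreasing in n; n = 11 is the first length to reach 31°C.

n = 11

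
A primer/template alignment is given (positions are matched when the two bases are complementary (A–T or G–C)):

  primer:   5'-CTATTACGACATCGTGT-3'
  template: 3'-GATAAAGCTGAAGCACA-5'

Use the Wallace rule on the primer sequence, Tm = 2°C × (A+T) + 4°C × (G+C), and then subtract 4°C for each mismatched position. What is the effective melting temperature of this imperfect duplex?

Primer base counts: A=4, T=6, G=3, C=4 → A+T=10, G+C=7
Perfect-match Tm = 2(10) + 4(7) = 20 + 28 = 48°C
Mismatches (positions where the bases are not complementary): 2 (at positions 6, 11)
Effective Tm = 48 − 2×4 = 48 − 8 = 40°C

40°C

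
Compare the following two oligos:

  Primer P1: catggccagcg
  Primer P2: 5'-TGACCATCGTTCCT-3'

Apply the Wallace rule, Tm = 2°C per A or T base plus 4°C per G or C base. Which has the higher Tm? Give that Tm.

Primer P2, 42°C

Primer P1: A+T=3, G+C=8 → Tm = 2(3)+4(8) = 38°C
Primer P2: A+T=7, G+C=7 → Tm = 2(7)+4(7) = 42°C
38°C vs 42°C → primer P2 is higher.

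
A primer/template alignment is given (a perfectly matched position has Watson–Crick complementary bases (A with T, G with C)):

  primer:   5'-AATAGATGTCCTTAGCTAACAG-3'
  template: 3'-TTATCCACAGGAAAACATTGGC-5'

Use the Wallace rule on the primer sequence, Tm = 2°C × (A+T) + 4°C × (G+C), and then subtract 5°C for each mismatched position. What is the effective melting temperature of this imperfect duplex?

35°C

Primer base counts: A=8, T=6, G=4, C=4 → A+T=14, G+C=8
Perfect-match Tm = 2(14) + 4(8) = 28 + 32 = 60°C
Mismatches (positions where the bases are not complementary): 5 (at positions 6, 14, 15, 16, 21)
Effective Tm = 60 − 5×5 = 60 − 25 = 35°C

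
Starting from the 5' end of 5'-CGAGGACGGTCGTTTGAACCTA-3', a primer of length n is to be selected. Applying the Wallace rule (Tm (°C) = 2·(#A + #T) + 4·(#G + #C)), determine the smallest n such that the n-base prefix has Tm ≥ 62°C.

First 19 bases: CGAGGACGGTCGTTTGAAC → Tm = 60°C (< 62°C)
First 20 bases: CGAGGACGGTCGTTTGAACC → Tm = 64°C (≥ 62°C)
Since every base adds ≥2°C, Tm only increases with n, so the threshold is first crossed at n = 20.

n = 20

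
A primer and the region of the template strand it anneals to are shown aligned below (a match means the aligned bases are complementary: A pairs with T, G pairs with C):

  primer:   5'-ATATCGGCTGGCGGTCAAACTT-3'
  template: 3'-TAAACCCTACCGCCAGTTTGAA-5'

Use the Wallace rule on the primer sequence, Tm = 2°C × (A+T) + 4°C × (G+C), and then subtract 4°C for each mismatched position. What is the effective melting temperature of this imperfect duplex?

54°C

Primer base counts: A=5, T=6, G=6, C=5 → A+T=11, G+C=11
Perfect-match Tm = 2(11) + 4(11) = 22 + 44 = 66°C
Mismatches (positions where the bases are not complementary): 3 (at positions 3, 5, 8)
Effective Tm = 66 − 3×4 = 66 − 12 = 54°C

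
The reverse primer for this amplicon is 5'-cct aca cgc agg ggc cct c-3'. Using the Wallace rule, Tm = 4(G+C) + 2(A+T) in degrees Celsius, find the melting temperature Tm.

66°C

A=3, G=5, T=2, C=9
A+T = 5, G+C = 14
Tm = 4·14 + 2·5 = 56 + 10 = 66°C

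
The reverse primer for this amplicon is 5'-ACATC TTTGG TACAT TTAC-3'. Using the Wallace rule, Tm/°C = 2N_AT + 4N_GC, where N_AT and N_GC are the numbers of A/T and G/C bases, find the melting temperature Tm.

50°C

A=5, G=2, C=4, T=8
AT pairs contribute 13, GC pairs contribute 6.
Tm = 2(13) + 4(6) = 26 + 24 = 50°C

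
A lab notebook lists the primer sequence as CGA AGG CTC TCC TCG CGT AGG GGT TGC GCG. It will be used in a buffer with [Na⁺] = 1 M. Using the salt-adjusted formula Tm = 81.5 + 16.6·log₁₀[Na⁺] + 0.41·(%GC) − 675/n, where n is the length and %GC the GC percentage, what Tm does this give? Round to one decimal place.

87.7°C

Length n = 30. Scanning the sequence gives G=12, T=6, A=3, C=9.
G+C = 21, so %GC = 21/30 × 100 = 70%
Salt term: 16.6 × (0) = 0
GC term: 0.41 × 70 = 28.7; length term: −675/30 = −22.5
Tm = 81.5 + (0) + 28.7 − 22.5 = 87.7 → 87.7°C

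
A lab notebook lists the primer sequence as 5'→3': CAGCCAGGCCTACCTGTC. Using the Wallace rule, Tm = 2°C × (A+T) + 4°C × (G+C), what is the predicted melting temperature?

Counting bases: A=3, G=4, C=8, T=3
So N_AT = 6 and N_GC = 12.
Tm = 2×6 + 4×12 = 60°C

60°C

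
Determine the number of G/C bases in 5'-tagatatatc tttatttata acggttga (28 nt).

6

C=2, T=13, G=4, A=9
G+C = 4 + 2 = 6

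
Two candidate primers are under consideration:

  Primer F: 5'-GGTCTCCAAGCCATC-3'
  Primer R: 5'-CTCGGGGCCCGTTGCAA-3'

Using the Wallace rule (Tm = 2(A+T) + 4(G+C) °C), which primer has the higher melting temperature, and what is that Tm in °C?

Primer F: A+T=6, G+C=9 → Tm = 2(6)+4(9) = 48°C
Primer R: A+T=5, G+C=12 → Tm = 2(5)+4(12) = 58°C
48°C vs 58°C → primer R is higher.

Primer R, 58°C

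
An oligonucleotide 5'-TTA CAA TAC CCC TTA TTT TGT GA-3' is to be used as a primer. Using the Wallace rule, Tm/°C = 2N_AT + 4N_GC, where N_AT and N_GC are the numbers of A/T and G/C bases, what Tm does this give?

60°C

Counting bases: A=6, G=2, T=10, C=5
A+T = 16, G+C = 7
Tm = 2(16) + 4(7) = 32 + 28 = 60°C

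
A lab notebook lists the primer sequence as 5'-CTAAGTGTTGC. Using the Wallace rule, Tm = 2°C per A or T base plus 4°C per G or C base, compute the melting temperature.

Scanning the sequence gives G=3, A=2, T=4, C=2.
A+T = 6, G+C = 5
Tm = 4·5 + 2·6 = 20 + 12 = 32°C

32°C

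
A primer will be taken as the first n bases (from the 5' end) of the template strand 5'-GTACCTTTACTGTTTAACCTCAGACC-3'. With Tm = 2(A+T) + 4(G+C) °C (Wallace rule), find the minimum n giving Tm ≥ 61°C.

First 22 bases: GTACCTTTACTGTTTAACCTCA → Tm = 60°C (< 61°C)
First 23 bases: GTACCTTTACTGTTTAACCTCAG → Tm = 64°C (≥ 61°C)
Since every base adds ≥2°C, Tm only increases with n, so the threshold is first crossed at n = 23.

n = 23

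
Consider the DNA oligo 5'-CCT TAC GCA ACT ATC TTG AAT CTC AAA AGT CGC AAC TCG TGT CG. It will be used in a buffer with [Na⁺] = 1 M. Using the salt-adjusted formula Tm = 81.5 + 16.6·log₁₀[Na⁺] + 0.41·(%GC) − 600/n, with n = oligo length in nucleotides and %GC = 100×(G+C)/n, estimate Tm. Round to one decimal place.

86.5°C

Length n = 44. Counting bases: T=12, A=12, C=13, G=7
G+C = 20, so %GC = 20/44 × 100 = 45.455%
Salt term: 16.6 × (0) = 0
GC term: 0.41 × 45.455 = 18.637; length term: −600/44 = −13.636
Tm = 81.5 + (0) + 18.637 − 13.636 = 86.501 → 86.5°C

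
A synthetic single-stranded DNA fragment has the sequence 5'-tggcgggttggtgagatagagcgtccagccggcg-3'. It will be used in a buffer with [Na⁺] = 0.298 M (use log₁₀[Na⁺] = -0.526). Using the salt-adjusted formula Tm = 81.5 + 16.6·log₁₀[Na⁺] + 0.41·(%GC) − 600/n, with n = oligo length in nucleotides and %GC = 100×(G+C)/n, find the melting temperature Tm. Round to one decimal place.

Length n = 34. Scanning the sequence gives G=16, A=5, T=6, C=7.
G+C = 23, so %GC = 23/34 × 100 = 67.647%
Salt term: 16.6 × (-0.526) = -8.732
GC term: 0.41 × 67.647 = 27.735; length term: −600/34 = −17.647
Tm = 81.5 + (-8.732) + 27.735 − 17.647 = 82.856 → 82.9°C

82.9°C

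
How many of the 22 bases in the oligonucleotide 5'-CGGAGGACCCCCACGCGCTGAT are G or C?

16

Scanning the sequence gives T=2, A=4, G=7, C=9.
Total G or C: 7 + 9 = 16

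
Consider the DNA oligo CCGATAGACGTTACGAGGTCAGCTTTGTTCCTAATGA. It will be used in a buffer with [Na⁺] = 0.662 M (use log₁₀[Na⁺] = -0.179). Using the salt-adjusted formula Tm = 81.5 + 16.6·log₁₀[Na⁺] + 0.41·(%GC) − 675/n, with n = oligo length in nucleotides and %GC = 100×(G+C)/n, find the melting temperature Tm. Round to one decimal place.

79.1°C

Length n = 37. Counting bases: T=11, G=9, A=9, C=8
G+C = 17, so %GC = 17/37 × 100 = 45.946%
Salt term: 16.6 × (-0.179) = -2.971
GC term: 0.41 × 45.946 = 18.838; length term: −675/37 = −18.243
Tm = 81.5 + (-2.971) + 18.838 − 18.243 = 79.124 → 79.1°C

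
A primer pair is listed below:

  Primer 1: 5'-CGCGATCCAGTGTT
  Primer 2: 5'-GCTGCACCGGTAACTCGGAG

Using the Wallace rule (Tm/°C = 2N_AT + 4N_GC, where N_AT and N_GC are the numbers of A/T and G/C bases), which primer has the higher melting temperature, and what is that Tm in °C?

Primer 1: A+T=6, G+C=8 → Tm = 2(6)+4(8) = 44°C
Primer 2: A+T=7, G+C=13 → Tm = 2(7)+4(13) = 66°C
44°C vs 66°C → primer 2 is higher.

Primer 2, 66°C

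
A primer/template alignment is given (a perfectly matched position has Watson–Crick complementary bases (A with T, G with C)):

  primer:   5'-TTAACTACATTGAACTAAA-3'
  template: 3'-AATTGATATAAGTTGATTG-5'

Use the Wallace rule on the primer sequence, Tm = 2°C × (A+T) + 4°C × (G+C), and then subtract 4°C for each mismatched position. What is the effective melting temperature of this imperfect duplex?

Primer base counts: A=9, T=6, G=1, C=3 → A+T=15, G+C=4
Perfect-match Tm = 2(15) + 4(4) = 30 + 16 = 46°C
Mismatches (positions where the bases are not complementary): 3 (at positions 8, 12, 19)
Effective Tm = 46 − 3×4 = 46 − 12 = 34°C

34°C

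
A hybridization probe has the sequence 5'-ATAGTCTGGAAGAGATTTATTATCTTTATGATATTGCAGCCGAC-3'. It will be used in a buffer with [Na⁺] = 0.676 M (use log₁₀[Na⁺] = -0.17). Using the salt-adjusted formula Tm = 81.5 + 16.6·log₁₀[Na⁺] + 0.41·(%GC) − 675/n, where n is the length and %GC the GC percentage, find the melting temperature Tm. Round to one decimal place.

Length n = 44. Base counts: G=9, T=16, A=13, C=6
G+C = 15, so %GC = 15/44 × 100 = 34.091%
Salt term: 16.6 × (-0.17) = -2.822
GC term: 0.41 × 34.091 = 13.977; length term: −675/44 = −15.341
Tm = 81.5 + (-2.822) + 13.977 − 15.341 = 77.314 → 77.3°C

77.3°C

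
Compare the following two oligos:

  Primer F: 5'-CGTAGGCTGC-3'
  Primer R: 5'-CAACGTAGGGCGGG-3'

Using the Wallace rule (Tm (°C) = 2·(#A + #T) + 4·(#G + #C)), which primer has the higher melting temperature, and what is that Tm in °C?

Primer F: A+T=3, G+C=7 → Tm = 2(3)+4(7) = 34°C
Primer R: A+T=4, G+C=10 → Tm = 2(4)+4(10) = 48°C
34°C vs 48°C → primer R is higher.

Primer R, 48°C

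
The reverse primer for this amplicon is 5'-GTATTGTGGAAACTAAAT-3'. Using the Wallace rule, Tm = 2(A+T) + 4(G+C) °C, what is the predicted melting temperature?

46°C

Scanning the sequence gives G=4, T=6, A=7, C=1.
A+T = 13, G+C = 5
Tm = 4·5 + 2·13 = 20 + 26 = 46°C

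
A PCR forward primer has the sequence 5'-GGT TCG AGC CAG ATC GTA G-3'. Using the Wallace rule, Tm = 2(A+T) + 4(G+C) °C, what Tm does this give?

Counting bases: A=4, G=7, T=4, C=4
A+T = 8, G+C = 11
Tm = 2×8 + 4×11 = 60°C

60°C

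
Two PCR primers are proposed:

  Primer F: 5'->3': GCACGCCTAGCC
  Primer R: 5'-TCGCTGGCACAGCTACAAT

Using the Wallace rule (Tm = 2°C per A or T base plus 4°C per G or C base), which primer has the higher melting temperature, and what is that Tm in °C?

Primer R, 58°C

Primer F: A+T=3, G+C=9 → Tm = 2(3)+4(9) = 42°C
Primer R: A+T=9, G+C=10 → Tm = 2(9)+4(10) = 58°C
42°C vs 58°C → primer R is higher.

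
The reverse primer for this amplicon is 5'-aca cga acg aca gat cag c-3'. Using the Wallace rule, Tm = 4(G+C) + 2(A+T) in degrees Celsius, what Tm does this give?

58°C

Scanning the sequence gives G=4, A=8, T=1, C=6.
A+T = 9, G+C = 10
Tm = 2(9) + 4(10) = 18 + 40 = 58°C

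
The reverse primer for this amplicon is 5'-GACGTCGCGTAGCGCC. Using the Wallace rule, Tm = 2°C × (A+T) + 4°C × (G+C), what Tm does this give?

56°C

C=6, G=6, A=2, T=2
A+T = 4, G+C = 12
Tm = 2×4 + 4×12 = 56°C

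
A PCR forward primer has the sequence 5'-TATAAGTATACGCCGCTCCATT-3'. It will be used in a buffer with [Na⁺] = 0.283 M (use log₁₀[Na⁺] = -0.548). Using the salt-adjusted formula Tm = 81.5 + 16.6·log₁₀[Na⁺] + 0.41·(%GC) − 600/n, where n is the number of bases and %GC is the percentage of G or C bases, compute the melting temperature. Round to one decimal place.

61.9°C

Length n = 22. Counting bases: G=3, A=6, T=7, C=6
G+C = 9, so %GC = 9/22 × 100 = 40.909%
Salt term: 16.6 × (-0.548) = -9.097
GC term: 0.41 × 40.909 = 16.773; length term: −600/22 = −27.273
Tm = 81.5 + (-9.097) + 16.773 − 27.273 = 61.903 → 61.9°C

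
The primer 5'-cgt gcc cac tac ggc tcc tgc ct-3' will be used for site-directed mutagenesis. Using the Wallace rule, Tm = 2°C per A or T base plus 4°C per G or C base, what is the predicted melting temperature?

78°C

Base counts: G=5, A=2, C=11, T=5
AT pairs contribute 7, GC pairs contribute 16.
Tm = 2×7 + 4×16 = 78°C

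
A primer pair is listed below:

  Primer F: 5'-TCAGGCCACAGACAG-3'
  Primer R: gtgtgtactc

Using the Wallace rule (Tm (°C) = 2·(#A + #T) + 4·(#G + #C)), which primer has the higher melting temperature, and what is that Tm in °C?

Primer F: A+T=6, G+C=9 → Tm = 2(6)+4(9) = 48°C
Primer R: A+T=5, G+C=5 → Tm = 2(5)+4(5) = 30°C
48°C vs 30°C → primer F is higher.

Primer F, 48°C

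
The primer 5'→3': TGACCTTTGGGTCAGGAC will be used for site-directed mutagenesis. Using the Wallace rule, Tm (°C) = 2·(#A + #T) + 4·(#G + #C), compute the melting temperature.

56°C

Scanning the sequence gives T=5, G=6, C=4, A=3.
So N_AT = 8 and N_GC = 10.
Tm = 2(8) + 4(10) = 16 + 40 = 56°C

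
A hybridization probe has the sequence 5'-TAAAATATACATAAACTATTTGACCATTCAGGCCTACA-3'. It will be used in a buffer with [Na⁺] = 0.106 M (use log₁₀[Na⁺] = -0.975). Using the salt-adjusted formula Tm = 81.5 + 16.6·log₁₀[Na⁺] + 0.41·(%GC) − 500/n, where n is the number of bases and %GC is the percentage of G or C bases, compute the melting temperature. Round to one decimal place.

64.0°C

Length n = 38. Base counts: C=8, G=3, A=16, T=11
G+C = 11, so %GC = 11/38 × 100 = 28.947%
Salt term: 16.6 × (-0.975) = -16.185
GC term: 0.41 × 28.947 = 11.868; length term: −500/38 = −13.158
Tm = 81.5 + (-16.185) + 11.868 − 13.158 = 64.025 → 64.0°C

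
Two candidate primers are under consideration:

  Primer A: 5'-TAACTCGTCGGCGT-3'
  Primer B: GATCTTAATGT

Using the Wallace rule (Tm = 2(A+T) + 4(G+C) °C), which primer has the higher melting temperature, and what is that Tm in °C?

Primer A: A+T=6, G+C=8 → Tm = 2(6)+4(8) = 44°C
Primer B: A+T=8, G+C=3 → Tm = 2(8)+4(3) = 28°C
44°C vs 28°C → primer A is higher.

Primer A, 44°C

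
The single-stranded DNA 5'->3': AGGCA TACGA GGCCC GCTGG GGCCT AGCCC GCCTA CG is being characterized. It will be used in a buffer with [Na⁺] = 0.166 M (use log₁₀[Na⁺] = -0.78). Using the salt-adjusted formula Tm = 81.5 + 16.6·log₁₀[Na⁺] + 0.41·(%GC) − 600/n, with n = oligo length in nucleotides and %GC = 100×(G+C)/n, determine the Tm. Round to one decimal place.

Length n = 37. Scanning the sequence gives G=13, T=4, C=14, A=6.
G+C = 27, so %GC = 27/37 × 100 = 72.973%
Salt term: 16.6 × (-0.78) = -12.948
GC term: 0.41 × 72.973 = 29.919; length term: −600/37 = −16.216
Tm = 81.5 + (-12.948) + 29.919 − 16.216 = 82.255 → 82.3°C

82.3°C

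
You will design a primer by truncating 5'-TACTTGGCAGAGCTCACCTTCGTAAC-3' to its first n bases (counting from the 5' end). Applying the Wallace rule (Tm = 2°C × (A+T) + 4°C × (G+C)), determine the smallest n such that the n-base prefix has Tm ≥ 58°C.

n = 19

First 18 bases: TACTTGGCAGAGCTCACC → Tm = 56°C (< 58°C)
First 19 bases: TACTTGGCAGAGCTCACCT → Tm = 58°C (≥ 58°C)
Each additional base adds 2°C (A/T) or 4°C (G/C), so Tm is non-decreasing in n; n = 19 is the first length to reach 58°C.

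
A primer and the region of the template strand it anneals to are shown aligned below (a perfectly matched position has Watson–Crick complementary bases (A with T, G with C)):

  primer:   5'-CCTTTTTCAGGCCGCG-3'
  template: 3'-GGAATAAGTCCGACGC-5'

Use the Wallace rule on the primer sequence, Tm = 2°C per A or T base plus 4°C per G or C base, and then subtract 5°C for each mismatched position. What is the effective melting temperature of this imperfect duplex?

42°C

Primer base counts: A=1, T=5, G=4, C=6 → A+T=6, G+C=10
Perfect-match Tm = 2(6) + 4(10) = 12 + 40 = 52°C
Mismatches (positions where the bases are not complementary): 2 (at positions 5, 13)
Effective Tm = 52 − 2×5 = 52 − 10 = 42°C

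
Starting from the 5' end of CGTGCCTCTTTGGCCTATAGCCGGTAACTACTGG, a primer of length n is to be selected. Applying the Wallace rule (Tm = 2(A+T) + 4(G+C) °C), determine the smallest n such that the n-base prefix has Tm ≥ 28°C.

n = 8

First 7 bases: CGTGCCT → Tm = 24°C (< 28°C)
First 8 bases: CGTGCCTC → Tm = 28°C (≥ 28°C)
Each additional base adds 2°C (A/T) or 4°C (G/C), so Tm is non-decreasing in n; n = 8 is the first length to reach 28°C.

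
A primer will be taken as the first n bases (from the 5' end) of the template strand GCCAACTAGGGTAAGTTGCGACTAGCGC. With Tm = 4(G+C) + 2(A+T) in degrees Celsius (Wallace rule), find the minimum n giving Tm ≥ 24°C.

n = 8

First 7 bases: GCCAACT → Tm = 22°C (< 24°C)
First 8 bases: GCCAACTA → Tm = 24°C (≥ 24°C)
Each additional base adds 2°C (A/T) or 4°C (G/C), so Tm is non-decreasing in n; n = 8 is the first length to reach 24°C.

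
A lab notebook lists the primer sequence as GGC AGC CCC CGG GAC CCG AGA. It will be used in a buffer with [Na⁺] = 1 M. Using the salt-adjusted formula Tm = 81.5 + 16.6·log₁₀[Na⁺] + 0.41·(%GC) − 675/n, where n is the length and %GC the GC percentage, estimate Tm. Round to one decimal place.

Length n = 21. Base counts: C=9, A=4, T=0, G=8
G+C = 17, so %GC = 17/21 × 100 = 80.952%
Salt term: 16.6 × (0) = 0
GC term: 0.41 × 80.952 = 33.19; length term: −675/21 = −32.143
Tm = 81.5 + (0) + 33.19 − 32.143 = 82.547 → 82.5°C

82.5°C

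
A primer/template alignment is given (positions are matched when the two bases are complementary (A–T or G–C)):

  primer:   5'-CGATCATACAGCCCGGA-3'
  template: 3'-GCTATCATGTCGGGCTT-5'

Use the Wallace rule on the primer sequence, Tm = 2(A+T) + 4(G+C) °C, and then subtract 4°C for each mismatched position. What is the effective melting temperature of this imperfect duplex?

42°C

Primer base counts: A=5, T=2, G=4, C=6 → A+T=7, G+C=10
Perfect-match Tm = 2(7) + 4(10) = 14 + 40 = 54°C
Mismatches (positions where the bases are not complementary): 3 (at positions 5, 6, 16)
Effective Tm = 54 − 3×4 = 54 − 12 = 42°C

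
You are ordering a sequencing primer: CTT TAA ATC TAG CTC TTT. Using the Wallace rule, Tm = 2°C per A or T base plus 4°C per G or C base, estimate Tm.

Scanning the sequence gives A=4, G=1, C=4, T=9.
A+T = 13, G+C = 5
Tm = 2(13) + 4(5) = 26 + 20 = 46°C

46°C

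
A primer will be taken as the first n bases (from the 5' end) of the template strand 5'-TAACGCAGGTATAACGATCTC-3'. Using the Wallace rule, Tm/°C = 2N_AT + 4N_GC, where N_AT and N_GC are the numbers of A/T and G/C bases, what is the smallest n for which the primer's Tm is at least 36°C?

n = 13

First 12 bases: TAACGCAGGTAT → Tm = 34°C (< 36°C)
First 13 bases: TAACGCAGGTATA → Tm = 36°C (≥ 36°C)
Since every base adds ≥2°C, Tm only increases with n, so the threshold is first crossed at n = 13.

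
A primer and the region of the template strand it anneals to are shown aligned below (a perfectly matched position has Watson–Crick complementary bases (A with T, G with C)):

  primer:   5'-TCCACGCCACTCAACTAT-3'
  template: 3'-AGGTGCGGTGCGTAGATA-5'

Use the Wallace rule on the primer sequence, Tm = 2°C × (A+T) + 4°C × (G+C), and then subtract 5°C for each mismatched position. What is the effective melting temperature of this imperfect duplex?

44°C

Primer base counts: A=5, T=4, G=1, C=8 → A+T=9, G+C=9
Perfect-match Tm = 2(9) + 4(9) = 18 + 36 = 54°C
Mismatches (positions where the bases are not complementary): 2 (at positions 11, 14)
Effective Tm = 54 − 2×5 = 54 − 10 = 44°C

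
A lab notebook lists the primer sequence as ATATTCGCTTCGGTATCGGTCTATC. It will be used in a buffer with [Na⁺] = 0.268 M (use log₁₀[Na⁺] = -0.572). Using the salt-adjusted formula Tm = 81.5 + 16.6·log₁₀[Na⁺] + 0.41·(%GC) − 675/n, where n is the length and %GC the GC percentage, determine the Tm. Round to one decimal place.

Length n = 25. Scanning the sequence gives A=4, C=6, T=10, G=5.
G+C = 11, so %GC = 11/25 × 100 = 44%
Salt term: 16.6 × (-0.572) = -9.495
GC term: 0.41 × 44 = 18.04; length term: −675/25 = −27
Tm = 81.5 + (-9.495) + 18.04 − 27 = 63.045 → 63.0°C

63.0°C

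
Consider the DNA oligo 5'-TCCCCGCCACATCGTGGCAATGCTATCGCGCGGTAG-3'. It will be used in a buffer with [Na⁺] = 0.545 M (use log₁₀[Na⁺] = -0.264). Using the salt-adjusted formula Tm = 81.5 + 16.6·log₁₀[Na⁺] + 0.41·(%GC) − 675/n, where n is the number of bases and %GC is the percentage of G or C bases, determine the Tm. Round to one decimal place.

Length n = 36. C=13, T=7, A=6, G=10
G+C = 23, so %GC = 23/36 × 100 = 63.889%
Salt term: 16.6 × (-0.264) = -4.382
GC term: 0.41 × 63.889 = 26.194; length term: −675/36 = −18.75
Tm = 81.5 + (-4.382) + 26.194 − 18.75 = 84.562 → 84.6°C

84.6°C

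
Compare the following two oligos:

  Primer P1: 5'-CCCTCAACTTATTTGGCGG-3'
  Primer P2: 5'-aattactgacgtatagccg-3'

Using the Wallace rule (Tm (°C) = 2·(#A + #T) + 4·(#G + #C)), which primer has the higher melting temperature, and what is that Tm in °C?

Primer P1, 58°C

Primer P1: A+T=9, G+C=10 → Tm = 2(9)+4(10) = 58°C
Primer P2: A+T=11, G+C=8 → Tm = 2(11)+4(8) = 54°C
58°C vs 54°C → primer P1 is higher.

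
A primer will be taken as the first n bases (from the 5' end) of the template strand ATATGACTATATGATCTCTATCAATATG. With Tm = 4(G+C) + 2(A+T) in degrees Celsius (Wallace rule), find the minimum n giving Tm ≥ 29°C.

First 12 bases: ATATGACTATAT → Tm = 28°C (< 29°C)
First 13 bases: ATATGACTATATG → Tm = 32°C (≥ 29°C)
Each additional base adds 2°C (A/T) or 4°C (G/C), so Tm is non-decreasing in n; n = 13 is the first length to reach 29°C.

n = 13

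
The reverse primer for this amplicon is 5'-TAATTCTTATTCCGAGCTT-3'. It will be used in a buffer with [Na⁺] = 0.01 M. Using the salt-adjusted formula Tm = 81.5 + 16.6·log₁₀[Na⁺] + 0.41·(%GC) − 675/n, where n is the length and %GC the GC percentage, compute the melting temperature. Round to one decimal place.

Length n = 19. Counting bases: C=4, T=9, A=4, G=2
G+C = 6, so %GC = 6/19 × 100 = 31.579%
Salt term: 16.6 × (-2) = -33.2
GC term: 0.41 × 31.579 = 12.947; length term: −675/19 = −35.526
Tm = 81.5 + (-33.2) + 12.947 − 35.526 = 25.721 → 25.7°C

25.7°C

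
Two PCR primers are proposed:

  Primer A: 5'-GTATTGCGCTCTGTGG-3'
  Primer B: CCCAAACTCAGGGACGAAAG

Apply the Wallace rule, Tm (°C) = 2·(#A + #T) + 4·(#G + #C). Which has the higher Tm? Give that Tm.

Primer B, 62°C

Primer A: A+T=7, G+C=9 → Tm = 2(7)+4(9) = 50°C
Primer B: A+T=9, G+C=11 → Tm = 2(9)+4(11) = 62°C
50°C vs 62°C → primer B is higher.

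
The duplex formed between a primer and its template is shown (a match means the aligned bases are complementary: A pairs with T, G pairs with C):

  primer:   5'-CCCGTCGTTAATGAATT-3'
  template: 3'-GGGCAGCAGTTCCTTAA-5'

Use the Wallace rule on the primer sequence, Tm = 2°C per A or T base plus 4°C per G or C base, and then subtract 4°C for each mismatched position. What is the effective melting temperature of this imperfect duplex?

40°C

Primer base counts: A=4, T=6, G=3, C=4 → A+T=10, G+C=7
Perfect-match Tm = 2(10) + 4(7) = 20 + 28 = 48°C
Mismatches (positions where the bases are not complementary): 2 (at positions 9, 12)
Effective Tm = 48 − 2×4 = 48 − 8 = 40°C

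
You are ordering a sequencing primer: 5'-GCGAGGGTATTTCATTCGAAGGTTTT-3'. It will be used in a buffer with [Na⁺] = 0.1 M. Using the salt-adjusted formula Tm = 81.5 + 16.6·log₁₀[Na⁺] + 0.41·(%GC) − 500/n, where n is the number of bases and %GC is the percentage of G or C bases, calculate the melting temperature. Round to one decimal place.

Length n = 26. Scanning the sequence gives C=3, A=5, G=8, T=10.
G+C = 11, so %GC = 11/26 × 100 = 42.308%
Salt term: 16.6 × (-1) = -16.6
GC term: 0.41 × 42.308 = 17.346; length term: −500/26 = −19.231
Tm = 81.5 + (-16.6) + 17.346 − 19.231 = 63.015 → 63.0°C

63.0°C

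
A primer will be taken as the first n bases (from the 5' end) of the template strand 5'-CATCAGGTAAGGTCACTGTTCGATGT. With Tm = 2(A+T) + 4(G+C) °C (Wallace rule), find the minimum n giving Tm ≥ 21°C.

n = 7

First 6 bases: CATCAG → Tm = 18°C (< 21°C)
First 7 bases: CATCAGG → Tm = 22°C (≥ 21°C)
Each additional base adds 2°C (A/T) or 4°C (G/C), so Tm is non-decreasing in n; n = 7 is the first length to reach 21°C.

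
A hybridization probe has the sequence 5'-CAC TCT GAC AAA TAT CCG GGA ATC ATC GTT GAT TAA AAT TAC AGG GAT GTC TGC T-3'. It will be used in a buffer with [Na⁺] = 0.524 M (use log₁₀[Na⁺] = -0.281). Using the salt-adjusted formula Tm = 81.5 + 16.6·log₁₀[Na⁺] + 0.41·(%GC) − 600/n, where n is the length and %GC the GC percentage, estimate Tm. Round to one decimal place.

Length n = 55. T=16, A=17, C=11, G=11
G+C = 22, so %GC = 22/55 × 100 = 40%
Salt term: 16.6 × (-0.281) = -4.665
GC term: 0.41 × 40 = 16.4; length term: −600/55 = −10.909
Tm = 81.5 + (-4.665) + 16.4 − 10.909 = 82.326 → 82.3°C

82.3°C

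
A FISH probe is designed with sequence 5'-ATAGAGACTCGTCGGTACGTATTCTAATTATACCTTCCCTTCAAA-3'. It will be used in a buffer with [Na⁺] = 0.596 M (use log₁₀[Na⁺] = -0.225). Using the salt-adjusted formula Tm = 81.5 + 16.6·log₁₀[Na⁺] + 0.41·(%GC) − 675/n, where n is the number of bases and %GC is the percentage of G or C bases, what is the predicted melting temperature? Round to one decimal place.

Length n = 45. Counting bases: T=15, C=11, A=13, G=6
G+C = 17, so %GC = 17/45 × 100 = 37.778%
Salt term: 16.6 × (-0.225) = -3.735
GC term: 0.41 × 37.778 = 15.489; length term: −675/45 = −15
Tm = 81.5 + (-3.735) + 15.489 − 15 = 78.254 → 78.3°C

78.3°C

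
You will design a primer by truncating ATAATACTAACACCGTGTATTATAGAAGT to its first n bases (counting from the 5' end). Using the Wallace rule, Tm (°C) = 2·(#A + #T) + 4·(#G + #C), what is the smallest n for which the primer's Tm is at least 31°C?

First 12 bases: ATAATACTAACA → Tm = 28°C (< 31°C)
First 13 bases: ATAATACTAACAC → Tm = 32°C (≥ 31°C)
Each additional base adds 2°C (A/T) or 4°C (G/C), so Tm is non-decreasing in n; n = 13 is the first length to reach 31°C.

n = 13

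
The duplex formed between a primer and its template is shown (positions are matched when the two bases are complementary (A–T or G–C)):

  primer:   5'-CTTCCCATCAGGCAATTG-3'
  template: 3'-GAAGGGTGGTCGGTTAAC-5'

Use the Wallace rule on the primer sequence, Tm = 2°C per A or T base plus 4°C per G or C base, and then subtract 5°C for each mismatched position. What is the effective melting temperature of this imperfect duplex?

44°C

Primer base counts: A=4, T=5, G=3, C=6 → A+T=9, G+C=9
Perfect-match Tm = 2(9) + 4(9) = 18 + 36 = 54°C
Mismatches (positions where the bases are not complementary): 2 (at positions 8, 12)
Effective Tm = 54 − 2×5 = 54 − 10 = 44°C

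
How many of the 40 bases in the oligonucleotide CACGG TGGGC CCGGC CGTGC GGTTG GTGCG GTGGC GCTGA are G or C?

31

Counting bases: A=2, T=7, C=11, G=20
G+C = 20 + 11 = 31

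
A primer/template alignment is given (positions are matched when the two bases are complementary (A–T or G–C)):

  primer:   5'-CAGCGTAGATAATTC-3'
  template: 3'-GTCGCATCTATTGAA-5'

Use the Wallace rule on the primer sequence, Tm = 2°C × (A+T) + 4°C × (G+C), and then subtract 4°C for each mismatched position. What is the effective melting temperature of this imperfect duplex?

Primer base counts: A=5, T=4, G=3, C=3 → A+T=9, G+C=6
Perfect-match Tm = 2(9) + 4(6) = 18 + 24 = 42°C
Mismatches (positions where the bases are not complementary): 2 (at positions 13, 15)
Effective Tm = 42 − 2×4 = 42 − 8 = 34°C

34°C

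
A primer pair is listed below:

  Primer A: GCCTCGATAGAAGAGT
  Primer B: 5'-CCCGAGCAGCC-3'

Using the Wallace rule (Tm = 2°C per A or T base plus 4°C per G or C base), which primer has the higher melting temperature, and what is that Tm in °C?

Primer A: A+T=8, G+C=8 → Tm = 2(8)+4(8) = 48°C
Primer B: A+T=2, G+C=9 → Tm = 2(2)+4(9) = 40°C
48°C vs 40°C → primer A is higher.

Primer A, 48°C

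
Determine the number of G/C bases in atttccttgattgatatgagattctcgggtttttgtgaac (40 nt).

14

Scanning the sequence gives T=18, C=5, A=8, G=9.
G+C = 9 + 5 = 14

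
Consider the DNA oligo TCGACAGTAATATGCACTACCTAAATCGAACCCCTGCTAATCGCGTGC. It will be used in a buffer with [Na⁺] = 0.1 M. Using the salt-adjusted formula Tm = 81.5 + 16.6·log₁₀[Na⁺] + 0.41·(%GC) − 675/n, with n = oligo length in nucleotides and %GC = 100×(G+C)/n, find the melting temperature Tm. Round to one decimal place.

Length n = 48. Scanning the sequence gives G=8, T=11, A=14, C=15.
G+C = 23, so %GC = 23/48 × 100 = 47.917%
Salt term: 16.6 × (-1) = -16.6
GC term: 0.41 × 47.917 = 19.646; length term: −675/48 = −14.062
Tm = 81.5 + (-16.6) + 19.646 − 14.062 = 70.484 → 70.5°C

70.5°C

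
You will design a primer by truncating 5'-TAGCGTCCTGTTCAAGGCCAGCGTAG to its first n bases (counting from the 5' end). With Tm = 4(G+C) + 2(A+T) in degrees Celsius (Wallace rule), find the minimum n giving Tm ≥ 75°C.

n = 24

First 23 bases: TAGCGTCCTGTTCAAGGCCAGCG → Tm = 74°C (< 75°C)
First 24 bases: TAGCGTCCTGTTCAAGGCCAGCGT → Tm = 76°C (≥ 75°C)
Each additional base adds 2°C (A/T) or 4°C (G/C), so Tm is non-decreasing in n; n = 24 is the first length to reach 75°C.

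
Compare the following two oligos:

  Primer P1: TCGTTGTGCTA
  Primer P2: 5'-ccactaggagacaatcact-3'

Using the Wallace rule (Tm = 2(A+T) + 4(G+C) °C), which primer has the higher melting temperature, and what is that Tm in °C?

Primer P2, 56°C

Primer P1: A+T=6, G+C=5 → Tm = 2(6)+4(5) = 32°C
Primer P2: A+T=10, G+C=9 → Tm = 2(10)+4(9) = 56°C
32°C vs 56°C → primer P2 is higher.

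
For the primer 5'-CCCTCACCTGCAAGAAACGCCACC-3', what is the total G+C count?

Base counts: G=3, A=7, T=2, C=12
Total G or C: 3 + 12 = 15

15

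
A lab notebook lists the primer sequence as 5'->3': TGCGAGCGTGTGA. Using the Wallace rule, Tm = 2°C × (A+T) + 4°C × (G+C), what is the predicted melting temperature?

Counting bases: T=3, G=6, A=2, C=2
So N_AT = 5 and N_GC = 8.
Tm = 2×5 + 4×8 = 42°C

42°C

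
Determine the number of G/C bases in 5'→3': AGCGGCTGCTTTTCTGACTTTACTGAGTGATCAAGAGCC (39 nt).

Base counts: G=10, T=12, A=8, C=9
Total G or C: 10 + 9 = 19

19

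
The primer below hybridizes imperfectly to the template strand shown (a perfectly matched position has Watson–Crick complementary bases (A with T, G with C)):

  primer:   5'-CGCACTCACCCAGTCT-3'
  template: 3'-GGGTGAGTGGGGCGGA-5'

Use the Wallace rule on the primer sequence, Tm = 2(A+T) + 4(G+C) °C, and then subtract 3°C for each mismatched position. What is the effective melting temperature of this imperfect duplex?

43°C

Primer base counts: A=3, T=3, G=2, C=8 → A+T=6, G+C=10
Perfect-match Tm = 2(6) + 4(10) = 12 + 40 = 52°C
Mismatches (positions where the bases are not complementary): 3 (at positions 2, 12, 14)
Effective Tm = 52 − 3×3 = 52 − 9 = 43°C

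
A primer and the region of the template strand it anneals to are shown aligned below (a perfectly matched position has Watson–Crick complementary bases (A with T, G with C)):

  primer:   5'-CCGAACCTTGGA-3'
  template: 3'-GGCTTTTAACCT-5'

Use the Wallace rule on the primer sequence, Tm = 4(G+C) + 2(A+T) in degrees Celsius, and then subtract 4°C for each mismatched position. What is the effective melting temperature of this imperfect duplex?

Primer base counts: A=3, T=2, G=3, C=4 → A+T=5, G+C=7
Perfect-match Tm = 2(5) + 4(7) = 10 + 28 = 38°C
Mismatches (positions where the bases are not complementary): 2 (at positions 6, 7)
Effective Tm = 38 − 2×4 = 38 − 8 = 30°C

30°C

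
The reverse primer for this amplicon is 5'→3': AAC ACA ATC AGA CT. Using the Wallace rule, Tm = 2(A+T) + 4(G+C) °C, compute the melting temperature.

Scanning the sequence gives G=1, C=4, A=7, T=2.
A+T = 9, G+C = 5
Tm = 4·5 + 2·9 = 20 + 18 = 38°C

38°C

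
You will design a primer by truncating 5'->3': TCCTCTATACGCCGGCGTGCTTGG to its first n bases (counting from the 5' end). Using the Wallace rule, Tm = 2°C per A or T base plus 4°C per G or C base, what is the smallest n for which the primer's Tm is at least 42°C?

n = 14

First 13 bases: TCCTCTATACGCC → Tm = 40°C (< 42°C)
First 14 bases: TCCTCTATACGCCG → Tm = 44°C (≥ 42°C)
Since every base adds ≥2°C, Tm only increases with n, so the threshold is first crossed at n = 14.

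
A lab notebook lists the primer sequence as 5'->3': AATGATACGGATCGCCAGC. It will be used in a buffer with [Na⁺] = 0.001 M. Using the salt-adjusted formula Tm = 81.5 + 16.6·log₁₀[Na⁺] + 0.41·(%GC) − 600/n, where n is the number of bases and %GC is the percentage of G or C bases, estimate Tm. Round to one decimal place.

Length n = 19. T=3, C=5, A=6, G=5
G+C = 10, so %GC = 10/19 × 100 = 52.632%
Salt term: 16.6 × (-3) = -49.8
GC term: 0.41 × 52.632 = 21.579; length term: −600/19 = −31.579
Tm = 81.5 + (-49.8) + 21.579 − 31.579 = 21.7 → 21.7°C

21.7°C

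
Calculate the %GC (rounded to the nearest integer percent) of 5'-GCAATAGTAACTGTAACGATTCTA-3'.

33%

Base counts: A=9, C=4, T=7, G=4
G+C = 4 + 4 = 8 out of 24 bases
%GC = 8/24 × 100 = 33.33% ≈ 33%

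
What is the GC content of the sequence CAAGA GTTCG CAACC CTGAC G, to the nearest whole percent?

Scanning the sequence gives A=6, C=7, G=5, T=3.
G+C = 5 + 7 = 12 out of 21 bases
%GC = 12/21 × 100 = 57.14% ≈ 57%

57%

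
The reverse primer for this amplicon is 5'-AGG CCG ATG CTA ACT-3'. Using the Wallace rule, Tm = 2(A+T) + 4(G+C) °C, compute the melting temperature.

Base counts: T=3, C=4, G=4, A=4
A+T = 7, G+C = 8
Tm = 4·8 + 2·7 = 32 + 14 = 46°C

46°C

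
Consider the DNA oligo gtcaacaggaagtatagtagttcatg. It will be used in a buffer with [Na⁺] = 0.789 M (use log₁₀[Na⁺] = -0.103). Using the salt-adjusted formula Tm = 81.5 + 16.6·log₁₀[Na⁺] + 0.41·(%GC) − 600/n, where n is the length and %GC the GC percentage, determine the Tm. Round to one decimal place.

72.5°C

Length n = 26. T=7, A=9, G=7, C=3
G+C = 10, so %GC = 10/26 × 100 = 38.462%
Salt term: 16.6 × (-0.103) = -1.71
GC term: 0.41 × 38.462 = 15.769; length term: −600/26 = −23.077
Tm = 81.5 + (-1.71) + 15.769 − 23.077 = 72.482 → 72.5°C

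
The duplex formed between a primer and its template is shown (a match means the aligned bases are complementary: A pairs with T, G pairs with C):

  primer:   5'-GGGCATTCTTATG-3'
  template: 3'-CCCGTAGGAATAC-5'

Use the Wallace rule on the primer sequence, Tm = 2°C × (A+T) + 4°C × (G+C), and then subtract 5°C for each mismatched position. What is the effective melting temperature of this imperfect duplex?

Primer base counts: A=2, T=5, G=4, C=2 → A+T=7, G+C=6
Perfect-match Tm = 2(7) + 4(6) = 14 + 24 = 38°C
Mismatches (positions where the bases are not complementary): 1 (at position 7)
Effective Tm = 38 − 1×5 = 38 − 5 = 33°C

33°C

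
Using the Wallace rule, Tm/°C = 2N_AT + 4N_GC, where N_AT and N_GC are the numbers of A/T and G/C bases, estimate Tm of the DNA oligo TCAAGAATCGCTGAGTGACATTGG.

Scanning the sequence gives T=6, G=7, A=7, C=4.
AT pairs contribute 13, GC pairs contribute 11.
Tm = 4·11 + 2·13 = 44 + 26 = 70°C

70°C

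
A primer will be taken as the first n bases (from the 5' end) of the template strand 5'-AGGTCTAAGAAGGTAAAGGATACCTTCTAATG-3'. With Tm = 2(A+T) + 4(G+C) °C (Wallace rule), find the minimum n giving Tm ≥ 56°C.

n = 20

First 19 bases: AGGTCTAAGAAGGTAAAGG → Tm = 54°C (< 56°C)
First 20 bases: AGGTCTAAGAAGGTAAAGGA → Tm = 56°C (≥ 56°C)
Each additional base adds 2°C (A/T) or 4°C (G/C), so Tm is non-decreasing in n; n = 20 is the first length to reach 56°C.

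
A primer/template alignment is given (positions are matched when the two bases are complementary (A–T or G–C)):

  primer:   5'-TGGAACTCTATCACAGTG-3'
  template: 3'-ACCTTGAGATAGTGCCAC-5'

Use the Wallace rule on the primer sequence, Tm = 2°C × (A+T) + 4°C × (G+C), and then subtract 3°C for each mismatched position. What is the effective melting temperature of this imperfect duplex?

Primer base counts: A=5, T=5, G=4, C=4 → A+T=10, G+C=8
Perfect-match Tm = 2(10) + 4(8) = 20 + 32 = 52°C
Mismatches (positions where the bases are not complementary): 1 (at position 15)
Effective Tm = 52 − 1×3 = 52 − 3 = 49°C

49°C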